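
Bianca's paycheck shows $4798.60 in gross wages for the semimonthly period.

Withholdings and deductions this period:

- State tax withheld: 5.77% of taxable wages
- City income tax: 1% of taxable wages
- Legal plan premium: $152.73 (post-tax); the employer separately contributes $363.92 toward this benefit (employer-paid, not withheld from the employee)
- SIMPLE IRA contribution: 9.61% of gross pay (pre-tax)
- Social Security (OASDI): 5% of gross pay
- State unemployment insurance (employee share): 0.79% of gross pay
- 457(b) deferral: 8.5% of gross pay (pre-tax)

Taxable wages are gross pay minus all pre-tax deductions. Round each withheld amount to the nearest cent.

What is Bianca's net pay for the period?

$3232.96

SIMPLE IRA contribution: $4798.60 × 0.0961 = $461.15
457(b) deferral: $4798.60 × 0.085 = $407.88
Pre-tax total = $461.15 + $407.88 = $869.03
Taxable wages = $4798.60 − $869.03 = $3929.57
City income tax: $3929.57 × 0.01 = $39.30
State tax withheld: $3929.57 × 0.0577 = $226.74
Social Security (OASDI): $4798.60 × 0.05 = $239.93
State unemployment insurance (employee share): $4798.60 × 0.0079 = $37.91
Legal plan premium: $152.73
(Employer's $363.92 toward legal plan premium is not withheld from the employee.)
Total deductions = $461.15 + $407.88 + $39.30 + $226.74 + $239.93 + $37.91 + $152.73 = $1565.64
Net pay = $4798.60 − $1565.64 = $3232.96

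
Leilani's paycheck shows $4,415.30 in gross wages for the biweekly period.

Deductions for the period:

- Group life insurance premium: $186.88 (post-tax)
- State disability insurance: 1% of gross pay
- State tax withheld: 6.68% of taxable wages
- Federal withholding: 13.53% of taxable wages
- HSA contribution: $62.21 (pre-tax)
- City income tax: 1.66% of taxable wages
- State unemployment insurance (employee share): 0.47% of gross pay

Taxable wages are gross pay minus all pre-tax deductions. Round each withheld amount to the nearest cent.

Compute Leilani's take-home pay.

HSA contribution: $62.21
Taxable wages = $4,415.30 − $62.21 = $4,353.09
State tax withheld: $4,353.09 × 0.0668 = $290.79
Federal withholding: $4,353.09 × 0.1353 = $588.97
City income tax: $4,353.09 × 0.0166 = $72.26
State unemployment insurance (employee share): $4,415.30 × 0.0047 = $20.75
State disability insurance: $4,415.30 × 0.01 = $44.15
Group life insurance premium: $186.88
Total deductions = $62.21 + $290.79 + $588.97 + $72.26 + $20.75 + $44.15 + $186.88 = $1,266.01
Net pay = $4,415.30 − $1,266.01 = $3,149.29

$3,149.29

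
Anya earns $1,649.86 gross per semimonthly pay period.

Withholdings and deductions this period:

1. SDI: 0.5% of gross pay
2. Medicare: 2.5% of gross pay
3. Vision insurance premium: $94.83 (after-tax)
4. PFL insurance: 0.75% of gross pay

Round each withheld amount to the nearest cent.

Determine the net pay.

$1,493.16

PFL insurance: $1,649.86 × 0.0075 = $12.37
SDI: $1,649.86 × 0.005 = $8.25
Medicare: $1,649.86 × 0.025 = $41.25
Vision insurance premium: $94.83
Total deductions = $12.37 + $8.25 + $41.25 + $94.83 = $156.70
Net pay = $1,649.86 − $156.70 = $1,493.16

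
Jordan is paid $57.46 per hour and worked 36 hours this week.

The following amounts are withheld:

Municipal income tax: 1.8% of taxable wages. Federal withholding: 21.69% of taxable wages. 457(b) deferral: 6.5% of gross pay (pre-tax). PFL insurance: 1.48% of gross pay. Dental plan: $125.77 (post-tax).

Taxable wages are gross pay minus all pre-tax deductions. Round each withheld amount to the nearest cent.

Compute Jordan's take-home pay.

$1323.40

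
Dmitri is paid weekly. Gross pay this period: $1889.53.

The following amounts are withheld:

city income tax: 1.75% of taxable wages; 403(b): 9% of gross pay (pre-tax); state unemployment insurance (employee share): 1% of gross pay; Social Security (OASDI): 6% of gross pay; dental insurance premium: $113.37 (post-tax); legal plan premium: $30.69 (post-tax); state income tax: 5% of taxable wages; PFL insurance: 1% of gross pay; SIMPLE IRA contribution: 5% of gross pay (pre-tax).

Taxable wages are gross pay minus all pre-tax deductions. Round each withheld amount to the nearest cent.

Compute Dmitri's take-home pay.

SIMPLE IRA contribution: $1889.53 × 0.05 = $94.48
403(b): $1889.53 × 0.09 = $170.06
Pre-tax total = $94.48 + $170.06 = $264.54
Taxable wages = $1889.53 − $264.54 = $1624.99
City income tax: $1624.99 × 0.0175 = $28.44
State income tax: $1624.99 × 0.05 = $81.25
State unemployment insurance (employee share): $1889.53 × 0.01 = $18.90
Social Security (OASDI): $1889.53 × 0.06 = $113.37
PFL insurance: $1889.53 × 0.01 = $18.90
Dental insurance premium: $113.37
Legal plan premium: $30.69
Total deductions = $94.48 + $170.06 + $28.44 + $81.25 + $18.90 + $113.37 + $18.90 + $113.37 + $30.69 = $669.46
Net pay = $1889.53 − $669.46 = $1220.07

$1220.07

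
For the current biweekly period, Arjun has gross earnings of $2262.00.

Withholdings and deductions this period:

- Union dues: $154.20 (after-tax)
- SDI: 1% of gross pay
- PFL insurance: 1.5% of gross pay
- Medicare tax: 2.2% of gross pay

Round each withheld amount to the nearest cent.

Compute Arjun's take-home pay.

$2001.49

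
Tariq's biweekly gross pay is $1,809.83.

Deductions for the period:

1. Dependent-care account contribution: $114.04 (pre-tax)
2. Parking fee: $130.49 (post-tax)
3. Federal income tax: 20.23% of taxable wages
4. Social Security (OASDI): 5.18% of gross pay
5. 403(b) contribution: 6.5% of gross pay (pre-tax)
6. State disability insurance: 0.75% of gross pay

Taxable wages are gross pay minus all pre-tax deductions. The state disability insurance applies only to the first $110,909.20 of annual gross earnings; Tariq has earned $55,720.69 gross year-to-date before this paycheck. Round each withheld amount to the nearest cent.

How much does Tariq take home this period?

Dependent-care account contribution: $114.04
403(b) contribution: $1,809.83 × 0.065 = $117.64
Pre-tax total = $114.04 + $117.64 = $231.68
Taxable wages = $1,809.83 − $231.68 = $1,578.15
Federal income tax: $1,578.15 × 0.2023 = $319.26
State disability insurance: cap not yet reached, full $1,809.83 is subject → $1,809.83 × 0.0075 = $13.57
Social Security (OASDI): $1,809.83 × 0.0518 = $93.75
Parking fee: $130.49
Total deductions = $114.04 + $117.64 + $319.26 + $13.57 + $93.75 + $130.49 = $788.75
Net pay = $1,809.83 − $788.75 = $1,021.08

$1,021.08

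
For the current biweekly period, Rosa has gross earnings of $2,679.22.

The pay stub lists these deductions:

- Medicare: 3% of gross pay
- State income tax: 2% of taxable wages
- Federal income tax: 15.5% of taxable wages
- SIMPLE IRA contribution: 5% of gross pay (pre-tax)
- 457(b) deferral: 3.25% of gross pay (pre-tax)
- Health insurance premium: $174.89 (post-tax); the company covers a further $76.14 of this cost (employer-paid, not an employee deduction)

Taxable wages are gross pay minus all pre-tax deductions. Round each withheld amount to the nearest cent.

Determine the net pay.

$1,772.74

SIMPLE IRA contribution: $2,679.22 × 0.05 = $133.96
457(b) deferral: $2,679.22 × 0.0325 = $87.07
Pre-tax total = $133.96 + $87.07 = $221.03
Taxable wages = $2,679.22 − $221.03 = $2,458.19
State income tax: $2,458.19 × 0.02 = $49.16
Federal income tax: $2,458.19 × 0.155 = $381.02
Medicare: $2,679.22 × 0.03 = $80.38
Health insurance premium: $174.89
(Employer's $76.14 toward health insurance premium is not withheld from the employee.)
Total deductions = $133.96 + $87.07 + $49.16 + $381.02 + $80.38 + $174.89 = $906.48
Net pay = $2,679.22 − $906.48 = $1,772.74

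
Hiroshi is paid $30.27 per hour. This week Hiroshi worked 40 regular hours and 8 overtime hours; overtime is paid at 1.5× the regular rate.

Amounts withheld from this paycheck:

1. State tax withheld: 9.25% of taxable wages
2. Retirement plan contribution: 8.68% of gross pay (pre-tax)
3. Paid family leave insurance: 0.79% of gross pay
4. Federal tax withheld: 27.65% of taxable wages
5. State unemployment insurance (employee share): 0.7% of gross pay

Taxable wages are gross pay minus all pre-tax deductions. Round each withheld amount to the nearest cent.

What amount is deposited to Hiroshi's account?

$883.56

Regular pay: 40 × $30.27 = $1,210.80
Overtime pay: 8 × $30.27 × 1.5 = $363.24
Gross pay = $1,210.80 + $363.24 = $1,574.04
Retirement plan contribution: $1,574.04 × 0.0868 = $136.63
Taxable wages = $1,574.04 − $136.63 = $1,437.41
State tax withheld: $1,437.41 × 0.0925 = $132.96
Federal tax withheld: $1,437.41 × 0.2765 = $397.44
Paid family leave insurance: $1,574.04 × 0.0079 = $12.43
State unemployment insurance (employee share): $1,574.04 × 0.007 = $11.02
Total deductions = $136.63 + $132.96 + $397.44 + $12.43 + $11.02 = $690.48
Net pay = $1,574.04 − $690.48 = $883.56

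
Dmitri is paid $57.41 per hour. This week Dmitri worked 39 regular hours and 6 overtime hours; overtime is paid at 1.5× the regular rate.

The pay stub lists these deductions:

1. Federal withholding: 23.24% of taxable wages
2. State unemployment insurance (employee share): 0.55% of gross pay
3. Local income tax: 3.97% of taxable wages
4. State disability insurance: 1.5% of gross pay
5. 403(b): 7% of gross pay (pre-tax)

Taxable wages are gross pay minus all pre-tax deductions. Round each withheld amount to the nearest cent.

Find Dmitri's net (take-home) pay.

Regular pay: 39 × $57.41 = $2,238.99
Overtime pay: 6 × $57.41 × 1.5 = $516.69
Gross pay = $2,238.99 + $516.69 = $2,755.68
403(b): $2,755.68 × 0.07 = $192.90
Taxable wages = $2,755.68 − $192.90 = $2,562.78
Federal withholding: $2,562.78 × 0.2324 = $595.59
Local income tax: $2,562.78 × 0.0397 = $101.74
State unemployment insurance (employee share): $2,755.68 × 0.0055 = $15.16
State disability insurance: $2,755.68 × 0.015 = $41.34
Total deductions = $192.90 + $595.59 + $101.74 + $15.16 + $41.34 = $946.73
Net pay = $2,755.68 − $946.73 = $1,808.95

$1,808.95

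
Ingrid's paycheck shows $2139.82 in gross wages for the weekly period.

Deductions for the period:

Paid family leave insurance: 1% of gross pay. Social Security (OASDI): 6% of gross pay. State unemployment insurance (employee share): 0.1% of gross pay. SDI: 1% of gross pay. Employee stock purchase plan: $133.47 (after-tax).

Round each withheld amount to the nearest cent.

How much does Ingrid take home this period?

$1833.02

State unemployment insurance (employee share): $2139.82 × 0.001 = $2.14
Paid family leave insurance: $2139.82 × 0.01 = $21.40
SDI: $2139.82 × 0.01 = $21.40
Social Security (OASDI): $2139.82 × 0.06 = $128.39
Employee stock purchase plan: $133.47
Total deductions = $2.14 + $21.40 + $21.40 + $128.39 + $133.47 = $306.80
Net pay = $2139.82 − $306.80 = $1833.02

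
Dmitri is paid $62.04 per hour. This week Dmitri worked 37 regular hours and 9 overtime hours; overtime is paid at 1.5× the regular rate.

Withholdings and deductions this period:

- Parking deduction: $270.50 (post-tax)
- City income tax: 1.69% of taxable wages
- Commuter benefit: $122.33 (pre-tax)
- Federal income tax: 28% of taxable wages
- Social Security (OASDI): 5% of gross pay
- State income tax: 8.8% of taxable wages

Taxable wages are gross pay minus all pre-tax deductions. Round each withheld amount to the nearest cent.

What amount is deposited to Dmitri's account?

Regular pay: 37 × $62.04 = $2,295.48
Overtime pay: 9 × $62.04 × 1.5 = $837.54
Gross pay = $2,295.48 + $837.54 = $3,133.02
Commuter benefit: $122.33
Taxable wages = $3,133.02 − $122.33 = $3,010.69
Federal income tax: $3,010.69 × 0.28 = $842.99
State income tax: $3,010.69 × 0.088 = $264.94
City income tax: $3,010.69 × 0.0169 = $50.88
Social Security (OASDI): $3,133.02 × 0.05 = $156.65
Parking deduction: $270.50
Total deductions = $122.33 + $842.99 + $264.94 + $50.88 + $156.65 + $270.50 = $1,708.29
Net pay = $3,133.02 − $1,708.29 = $1,424.73

$1,424.73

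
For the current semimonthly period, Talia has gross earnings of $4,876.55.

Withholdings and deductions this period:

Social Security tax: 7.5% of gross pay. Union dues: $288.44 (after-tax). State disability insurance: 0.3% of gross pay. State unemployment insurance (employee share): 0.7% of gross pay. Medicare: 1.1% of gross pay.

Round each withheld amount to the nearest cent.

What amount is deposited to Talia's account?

$4,119.96

State disability insurance: $4,876.55 × 0.003 = $14.63
Medicare: $4,876.55 × 0.011 = $53.64
Social Security tax: $4,876.55 × 0.075 = $365.74
State unemployment insurance (employee share): $4,876.55 × 0.007 = $34.14
Union dues: $288.44
Total deductions = $14.63 + $53.64 + $365.74 + $34.14 + $288.44 = $756.59
Net pay = $4,876.55 − $756.59 = $4,119.96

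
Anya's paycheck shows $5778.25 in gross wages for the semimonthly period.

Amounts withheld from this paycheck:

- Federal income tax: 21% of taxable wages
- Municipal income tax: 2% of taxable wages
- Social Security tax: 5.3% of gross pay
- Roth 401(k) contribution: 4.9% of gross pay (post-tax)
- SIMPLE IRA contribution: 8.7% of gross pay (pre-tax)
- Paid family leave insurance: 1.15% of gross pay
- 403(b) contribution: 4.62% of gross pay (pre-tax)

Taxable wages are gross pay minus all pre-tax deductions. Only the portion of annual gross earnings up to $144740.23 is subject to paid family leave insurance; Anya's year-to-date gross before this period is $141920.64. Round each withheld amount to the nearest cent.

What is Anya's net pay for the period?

SIMPLE IRA contribution: $5778.25 × 0.087 = $502.71
403(b) contribution: $5778.25 × 0.0462 = $266.96
Pre-tax total = $502.71 + $266.96 = $769.67
Taxable wages = $5778.25 − $769.67 = $5008.58
Municipal income tax: $5008.58 × 0.02 = $100.17
Federal income tax: $5008.58 × 0.21 = $1051.80
Paid family leave insurance: only $144740.23 − $141920.64 = $2819.59 of this check is subject → $2819.59 × 0.0115 = $32.43
Social Security tax: $5778.25 × 0.053 = $306.25
Roth 401(k) contribution: $5778.25 × 0.049 = $283.13
Total deductions = $502.71 + $266.96 + $100.17 + $1051.80 + $32.43 + $306.25 + $283.13 = $2543.45
Net pay = $5778.25 − $2543.45 = $3234.80

$3234.80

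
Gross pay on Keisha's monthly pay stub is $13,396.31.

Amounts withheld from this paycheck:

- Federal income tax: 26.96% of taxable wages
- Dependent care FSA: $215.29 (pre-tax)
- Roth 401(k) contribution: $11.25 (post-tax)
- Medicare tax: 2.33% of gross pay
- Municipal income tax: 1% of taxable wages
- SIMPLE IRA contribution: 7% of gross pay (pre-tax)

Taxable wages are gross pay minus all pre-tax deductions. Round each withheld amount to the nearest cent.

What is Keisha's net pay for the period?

$8,496.68

Dependent care FSA: $215.29
SIMPLE IRA contribution: $13,396.31 × 0.07 = $937.74
Pre-tax total = $215.29 + $937.74 = $1,153.03
Taxable wages = $13,396.31 − $1,153.03 = $12,243.28
Municipal income tax: $12,243.28 × 0.01 = $122.43
Federal income tax: $12,243.28 × 0.2696 = $3,300.79
Medicare tax: $13,396.31 × 0.0233 = $312.13
Roth 401(k) contribution: $11.25
Total deductions = $215.29 + $937.74 + $122.43 + $3,300.79 + $312.13 + $11.25 = $4,899.63
Net pay = $13,396.31 − $4,899.63 = $8,496.68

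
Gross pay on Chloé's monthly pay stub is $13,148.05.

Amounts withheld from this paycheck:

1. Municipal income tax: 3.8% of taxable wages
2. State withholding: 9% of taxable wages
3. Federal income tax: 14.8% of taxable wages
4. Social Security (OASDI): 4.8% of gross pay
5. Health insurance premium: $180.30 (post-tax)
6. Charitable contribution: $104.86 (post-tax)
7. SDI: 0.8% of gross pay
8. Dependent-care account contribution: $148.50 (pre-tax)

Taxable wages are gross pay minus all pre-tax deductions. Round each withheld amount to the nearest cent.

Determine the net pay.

$8,390.23

Dependent-care account contribution: $148.50
Taxable wages = $13,148.05 − $148.50 = $12,999.55
Federal income tax: $12,999.55 × 0.148 = $1,923.93
Municipal income tax: $12,999.55 × 0.038 = $493.98
State withholding: $12,999.55 × 0.09 = $1,169.96
Social Security (OASDI): $13,148.05 × 0.048 = $631.11
SDI: $13,148.05 × 0.008 = $105.18
Health insurance premium: $180.30
Charitable contribution: $104.86
Total deductions = $148.50 + $1,923.93 + $493.98 + $1,169.96 + $631.11 + $105.18 + $180.30 + $104.86 = $4,757.82
Net pay = $13,148.05 − $4,757.82 = $8,390.23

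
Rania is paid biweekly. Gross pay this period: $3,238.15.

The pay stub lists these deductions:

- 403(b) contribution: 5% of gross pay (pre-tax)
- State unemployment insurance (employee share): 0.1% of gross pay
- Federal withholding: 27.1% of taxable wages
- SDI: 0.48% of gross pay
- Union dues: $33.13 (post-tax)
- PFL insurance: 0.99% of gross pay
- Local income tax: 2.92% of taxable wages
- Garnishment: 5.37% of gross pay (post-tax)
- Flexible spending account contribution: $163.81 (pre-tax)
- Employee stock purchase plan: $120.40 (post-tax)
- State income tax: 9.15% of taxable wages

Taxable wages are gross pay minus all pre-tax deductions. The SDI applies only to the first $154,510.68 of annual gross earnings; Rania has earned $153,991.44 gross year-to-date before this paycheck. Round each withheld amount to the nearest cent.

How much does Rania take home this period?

$1,406.42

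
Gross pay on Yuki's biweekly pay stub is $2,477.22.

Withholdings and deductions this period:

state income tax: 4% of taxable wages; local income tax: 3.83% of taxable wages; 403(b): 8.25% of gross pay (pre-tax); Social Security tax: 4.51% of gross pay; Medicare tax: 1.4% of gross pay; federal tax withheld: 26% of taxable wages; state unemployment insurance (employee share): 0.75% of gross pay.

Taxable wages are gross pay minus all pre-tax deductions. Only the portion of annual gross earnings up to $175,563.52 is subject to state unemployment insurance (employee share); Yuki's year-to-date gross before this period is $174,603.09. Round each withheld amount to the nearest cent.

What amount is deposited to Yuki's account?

$1,350.35

403(b): $2,477.22 × 0.0825 = $204.37
Taxable wages = $2,477.22 − $204.37 = $2,272.85
Federal tax withheld: $2,272.85 × 0.26 = $590.94
State income tax: $2,272.85 × 0.04 = $90.91
Local income tax: $2,272.85 × 0.0383 = $87.05
Social Security tax: $2,477.22 × 0.0451 = $111.72
Medicare tax: $2,477.22 × 0.014 = $34.68
State unemployment insurance (employee share): only $175,563.52 − $174,603.09 = $960.43 of this check is subject → $960.43 × 0.0075 = $7.20
Total deductions = $204.37 + $590.94 + $90.91 + $87.05 + $111.72 + $34.68 + $7.20 = $1,126.87
Net pay = $2,477.22 − $1,126.87 = $1,350.35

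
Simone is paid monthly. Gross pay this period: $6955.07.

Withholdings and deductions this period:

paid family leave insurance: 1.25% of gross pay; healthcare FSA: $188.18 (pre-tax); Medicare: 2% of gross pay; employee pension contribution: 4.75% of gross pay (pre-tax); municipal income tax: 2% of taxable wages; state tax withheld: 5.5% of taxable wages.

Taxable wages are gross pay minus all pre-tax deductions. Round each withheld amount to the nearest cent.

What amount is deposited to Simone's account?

$5727.74

Employee pension contribution: $6955.07 × 0.0475 = $330.37
Healthcare FSA: $188.18
Pre-tax total = $330.37 + $188.18 = $518.55
Taxable wages = $6955.07 − $518.55 = $6436.52
State tax withheld: $6436.52 × 0.055 = $354.01
Municipal income tax: $6436.52 × 0.02 = $128.73
Paid family leave insurance: $6955.07 × 0.0125 = $86.94
Medicare: $6955.07 × 0.02 = $139.10
Total deductions = $330.37 + $188.18 + $354.01 + $128.73 + $86.94 + $139.10 = $1227.33
Net pay = $6955.07 − $1227.33 = $5727.74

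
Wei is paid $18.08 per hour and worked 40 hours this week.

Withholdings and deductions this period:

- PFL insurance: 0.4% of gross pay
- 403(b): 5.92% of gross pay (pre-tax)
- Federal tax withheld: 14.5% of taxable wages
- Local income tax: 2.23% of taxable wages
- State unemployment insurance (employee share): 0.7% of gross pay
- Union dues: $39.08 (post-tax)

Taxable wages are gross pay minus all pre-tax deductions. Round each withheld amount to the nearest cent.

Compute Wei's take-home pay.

$519.53

Gross pay: 40 × $18.08 = $723.20
403(b): $723.20 × 0.0592 = $42.81
Taxable wages = $723.20 − $42.81 = $680.39
Federal tax withheld: $680.39 × 0.145 = $98.66
Local income tax: $680.39 × 0.0223 = $15.17
State unemployment insurance (employee share): $723.20 × 0.007 = $5.06
PFL insurance: $723.20 × 0.004 = $2.89
Union dues: $39.08
Total deductions = $42.81 + $98.66 + $15.17 + $5.06 + $2.89 + $39.08 = $203.67
Net pay = $723.20 − $203.67 = $519.53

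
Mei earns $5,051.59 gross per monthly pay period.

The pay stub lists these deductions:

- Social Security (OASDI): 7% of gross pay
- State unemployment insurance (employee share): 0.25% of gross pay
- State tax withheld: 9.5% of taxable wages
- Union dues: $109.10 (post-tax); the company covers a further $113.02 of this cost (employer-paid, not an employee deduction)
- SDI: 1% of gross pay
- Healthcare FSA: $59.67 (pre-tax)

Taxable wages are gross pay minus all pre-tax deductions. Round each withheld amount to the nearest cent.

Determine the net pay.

Healthcare FSA: $59.67
Taxable wages = $5,051.59 − $59.67 = $4,991.92
State tax withheld: $4,991.92 × 0.095 = $474.23
Social Security (OASDI): $5,051.59 × 0.07 = $353.61
State unemployment insurance (employee share): $5,051.59 × 0.0025 = $12.63
SDI: $5,051.59 × 0.01 = $50.52
Union dues: $109.10
(Employer's $113.02 toward union dues is not withheld from the employee.)
Total deductions = $59.67 + $474.23 + $353.61 + $12.63 + $50.52 + $109.10 = $1,059.76
Net pay = $5,051.59 − $1,059.76 = $3,991.83

$3,991.83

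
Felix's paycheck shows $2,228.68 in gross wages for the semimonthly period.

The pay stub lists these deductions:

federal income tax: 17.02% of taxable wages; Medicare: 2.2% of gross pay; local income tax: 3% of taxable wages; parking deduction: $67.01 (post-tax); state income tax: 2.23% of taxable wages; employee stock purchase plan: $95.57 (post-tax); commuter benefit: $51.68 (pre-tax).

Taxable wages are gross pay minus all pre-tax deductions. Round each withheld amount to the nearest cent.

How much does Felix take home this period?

$1,481.00

Commuter benefit: $51.68
Taxable wages = $2,228.68 − $51.68 = $2,177.00
State income tax: $2,177.00 × 0.0223 = $48.55
Local income tax: $2,177.00 × 0.03 = $65.31
Federal income tax: $2,177.00 × 0.1702 = $370.53
Medicare: $2,228.68 × 0.022 = $49.03
Employee stock purchase plan: $95.57
Parking deduction: $67.01
Total deductions = $51.68 + $48.55 + $65.31 + $370.53 + $49.03 + $95.57 + $67.01 = $747.68
Net pay = $2,228.68 − $747.68 = $1,481.00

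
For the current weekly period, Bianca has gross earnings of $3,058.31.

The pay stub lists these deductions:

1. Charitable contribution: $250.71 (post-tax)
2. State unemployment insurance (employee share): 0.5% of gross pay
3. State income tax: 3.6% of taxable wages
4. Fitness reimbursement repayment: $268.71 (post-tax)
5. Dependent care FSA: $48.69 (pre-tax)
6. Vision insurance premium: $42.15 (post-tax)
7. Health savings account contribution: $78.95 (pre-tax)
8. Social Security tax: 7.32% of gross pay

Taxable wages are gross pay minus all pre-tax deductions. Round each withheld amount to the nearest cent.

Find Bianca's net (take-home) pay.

$2,024.44

Dependent care FSA: $48.69
Health savings account contribution: $78.95
Pre-tax total = $48.69 + $78.95 = $127.64
Taxable wages = $3,058.31 − $127.64 = $2,930.67
State income tax: $2,930.67 × 0.036 = $105.50
Social Security tax: $3,058.31 × 0.0732 = $223.87
State unemployment insurance (employee share): $3,058.31 × 0.005 = $15.29
Vision insurance premium: $42.15
Charitable contribution: $250.71
Fitness reimbursement repayment: $268.71
Total deductions = $48.69 + $78.95 + $105.50 + $223.87 + $15.29 + $42.15 + $250.71 + $268.71 = $1,033.87
Net pay = $3,058.31 − $1,033.87 = $2,024.44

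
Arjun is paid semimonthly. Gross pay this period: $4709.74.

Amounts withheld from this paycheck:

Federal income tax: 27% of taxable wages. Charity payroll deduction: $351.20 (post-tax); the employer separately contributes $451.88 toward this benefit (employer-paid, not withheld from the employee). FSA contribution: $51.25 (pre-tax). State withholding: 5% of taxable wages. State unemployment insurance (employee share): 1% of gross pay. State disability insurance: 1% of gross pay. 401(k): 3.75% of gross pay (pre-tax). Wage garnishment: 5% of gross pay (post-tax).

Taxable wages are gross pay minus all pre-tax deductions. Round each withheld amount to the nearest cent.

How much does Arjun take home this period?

401(k): $4709.74 × 0.0375 = $176.62
FSA contribution: $51.25
Pre-tax total = $176.62 + $51.25 = $227.87
Taxable wages = $4709.74 − $227.87 = $4481.87
State withholding: $4481.87 × 0.05 = $224.09
Federal income tax: $4481.87 × 0.27 = $1210.10
State disability insurance: $4709.74 × 0.01 = $47.10
State unemployment insurance (employee share): $4709.74 × 0.01 = $47.10
Charity payroll deduction: $351.20
Wage garnishment: $4709.74 × 0.05 = $235.49
(Employer's $451.88 toward charity payroll deduction is not withheld from the employee.)
Total deductions = $176.62 + $51.25 + $224.09 + $1210.10 + $47.10 + $47.10 + $351.20 + $235.49 = $2342.95
Net pay = $4709.74 − $2342.95 = $2366.79

$2366.79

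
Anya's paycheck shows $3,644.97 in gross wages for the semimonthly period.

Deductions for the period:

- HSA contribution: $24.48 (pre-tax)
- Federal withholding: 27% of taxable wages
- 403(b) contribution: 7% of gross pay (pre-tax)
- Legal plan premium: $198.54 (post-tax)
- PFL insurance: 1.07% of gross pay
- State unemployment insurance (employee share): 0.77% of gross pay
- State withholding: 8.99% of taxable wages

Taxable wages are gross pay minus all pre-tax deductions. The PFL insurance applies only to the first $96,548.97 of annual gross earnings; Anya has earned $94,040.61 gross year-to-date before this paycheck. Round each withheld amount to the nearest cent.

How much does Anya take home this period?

$1,900.71

403(b) contribution: $3,644.97 × 0.07 = $255.15
HSA contribution: $24.48
Pre-tax total = $255.15 + $24.48 = $279.63
Taxable wages = $3,644.97 − $279.63 = $3,365.34
Federal withholding: $3,365.34 × 0.27 = $908.64
State withholding: $3,365.34 × 0.0899 = $302.54
State unemployment insurance (employee share): $3,644.97 × 0.0077 = $28.07
PFL insurance: only $96,548.97 − $94,040.61 = $2,508.36 of this check is subject → $2,508.36 × 0.0107 = $26.84
Legal plan premium: $198.54
Total deductions = $255.15 + $24.48 + $908.64 + $302.54 + $28.07 + $26.84 + $198.54 = $1,744.26
Net pay = $3,644.97 − $1,744.26 = $1,900.71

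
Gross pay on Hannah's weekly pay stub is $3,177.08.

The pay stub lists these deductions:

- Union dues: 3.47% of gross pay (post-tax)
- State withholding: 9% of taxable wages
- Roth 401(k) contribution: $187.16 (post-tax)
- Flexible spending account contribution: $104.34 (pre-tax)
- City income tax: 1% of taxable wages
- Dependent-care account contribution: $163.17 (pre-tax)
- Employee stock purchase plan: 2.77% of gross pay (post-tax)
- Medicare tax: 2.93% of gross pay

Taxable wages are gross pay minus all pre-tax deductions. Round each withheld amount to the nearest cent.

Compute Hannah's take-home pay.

$2,140.11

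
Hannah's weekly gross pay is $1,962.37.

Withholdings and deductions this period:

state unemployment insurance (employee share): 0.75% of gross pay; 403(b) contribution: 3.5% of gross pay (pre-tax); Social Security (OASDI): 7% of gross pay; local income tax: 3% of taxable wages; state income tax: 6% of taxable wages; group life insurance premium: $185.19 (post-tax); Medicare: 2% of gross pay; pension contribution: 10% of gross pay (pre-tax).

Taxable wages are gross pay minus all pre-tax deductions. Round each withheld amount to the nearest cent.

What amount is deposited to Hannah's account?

403(b) contribution: $1,962.37 × 0.035 = $68.68
Pension contribution: $1,962.37 × 0.1 = $196.24
Pre-tax total = $68.68 + $196.24 = $264.92
Taxable wages = $1,962.37 − $264.92 = $1,697.45
Local income tax: $1,697.45 × 0.03 = $50.92
State income tax: $1,697.45 × 0.06 = $101.85
Medicare: $1,962.37 × 0.02 = $39.25
Social Security (OASDI): $1,962.37 × 0.07 = $137.37
State unemployment insurance (employee share): $1,962.37 × 0.0075 = $14.72
Group life insurance premium: $185.19
Total deductions = $68.68 + $196.24 + $50.92 + $101.85 + $39.25 + $137.37 + $14.72 + $185.19 = $794.22
Net pay = $1,962.37 − $794.22 = $1,168.15

$1,168.15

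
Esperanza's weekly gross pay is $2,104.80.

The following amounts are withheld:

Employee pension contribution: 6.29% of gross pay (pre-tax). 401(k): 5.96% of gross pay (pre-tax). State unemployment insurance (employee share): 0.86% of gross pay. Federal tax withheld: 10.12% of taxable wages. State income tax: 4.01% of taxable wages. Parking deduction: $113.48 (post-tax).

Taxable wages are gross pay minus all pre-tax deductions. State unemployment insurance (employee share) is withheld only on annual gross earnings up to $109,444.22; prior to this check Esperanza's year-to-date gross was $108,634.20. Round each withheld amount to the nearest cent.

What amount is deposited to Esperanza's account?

$1,465.54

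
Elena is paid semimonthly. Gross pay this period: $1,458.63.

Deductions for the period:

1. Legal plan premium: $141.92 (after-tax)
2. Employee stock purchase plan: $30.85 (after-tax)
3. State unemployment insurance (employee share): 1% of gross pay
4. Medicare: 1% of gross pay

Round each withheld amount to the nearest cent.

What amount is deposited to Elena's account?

$1,256.68

State unemployment insurance (employee share): $1,458.63 × 0.01 = $14.59
Medicare: $1,458.63 × 0.01 = $14.59
Legal plan premium: $141.92
Employee stock purchase plan: $30.85
Total deductions = $14.59 + $14.59 + $141.92 + $30.85 = $201.95
Net pay = $1,458.63 − $201.95 = $1,256.68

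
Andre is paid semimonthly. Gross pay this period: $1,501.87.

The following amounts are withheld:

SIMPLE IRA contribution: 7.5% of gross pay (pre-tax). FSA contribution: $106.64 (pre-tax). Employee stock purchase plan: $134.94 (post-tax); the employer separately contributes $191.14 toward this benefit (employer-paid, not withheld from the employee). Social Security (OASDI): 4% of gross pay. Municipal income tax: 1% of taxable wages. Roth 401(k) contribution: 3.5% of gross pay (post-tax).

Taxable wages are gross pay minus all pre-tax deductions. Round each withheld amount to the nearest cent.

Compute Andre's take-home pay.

FSA contribution: $106.64
SIMPLE IRA contribution: $1,501.87 × 0.075 = $112.64
Pre-tax total = $106.64 + $112.64 = $219.28
Taxable wages = $1,501.87 − $219.28 = $1,282.59
Municipal income tax: $1,282.59 × 0.01 = $12.83
Social Security (OASDI): $1,501.87 × 0.04 = $60.07
Roth 401(k) contribution: $1,501.87 × 0.035 = $52.57
Employee stock purchase plan: $134.94
(Employer's $191.14 toward employee stock purchase plan is not withheld from the employee.)
Total deductions = $106.64 + $112.64 + $12.83 + $60.07 + $52.57 + $134.94 = $479.69
Net pay = $1,501.87 − $479.69 = $1,022.18

$1,022.18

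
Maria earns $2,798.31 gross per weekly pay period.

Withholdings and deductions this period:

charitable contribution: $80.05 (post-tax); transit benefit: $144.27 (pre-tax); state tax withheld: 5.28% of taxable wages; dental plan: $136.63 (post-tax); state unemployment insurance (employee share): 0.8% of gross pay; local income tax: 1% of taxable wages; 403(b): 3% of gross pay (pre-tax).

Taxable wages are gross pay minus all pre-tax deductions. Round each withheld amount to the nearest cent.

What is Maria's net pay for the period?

$2,169.62

Transit benefit: $144.27
403(b): $2,798.31 × 0.03 = $83.95
Pre-tax total = $144.27 + $83.95 = $228.22
Taxable wages = $2,798.31 − $228.22 = $2,570.09
State tax withheld: $2,570.09 × 0.0528 = $135.70
Local income tax: $2,570.09 × 0.01 = $25.70
State unemployment insurance (employee share): $2,798.31 × 0.008 = $22.39
Dental plan: $136.63
Charitable contribution: $80.05
Total deductions = $144.27 + $83.95 + $135.70 + $25.70 + $22.39 + $136.63 + $80.05 = $628.69
Net pay = $2,798.31 − $628.69 = $2,169.62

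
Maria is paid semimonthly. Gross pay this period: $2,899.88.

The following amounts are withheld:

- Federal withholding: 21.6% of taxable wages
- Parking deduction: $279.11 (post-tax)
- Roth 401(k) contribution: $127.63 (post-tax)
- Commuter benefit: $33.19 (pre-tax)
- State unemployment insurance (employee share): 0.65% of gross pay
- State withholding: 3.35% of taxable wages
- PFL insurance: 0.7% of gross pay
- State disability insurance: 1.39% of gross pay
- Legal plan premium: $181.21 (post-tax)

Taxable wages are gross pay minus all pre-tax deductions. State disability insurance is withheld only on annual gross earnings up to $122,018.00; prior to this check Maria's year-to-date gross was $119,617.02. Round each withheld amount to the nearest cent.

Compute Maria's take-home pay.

Commuter benefit: $33.19
Taxable wages = $2,899.88 − $33.19 = $2,866.69
Federal withholding: $2,866.69 × 0.216 = $619.21
State withholding: $2,866.69 × 0.0335 = $96.03
PFL insurance: $2,899.88 × 0.007 = $20.30
State disability insurance: only $122,018.00 − $119,617.02 = $2,400.98 of this check is subject → $2,400.98 × 0.0139 = $33.37
State unemployment insurance (employee share): $2,899.88 × 0.0065 = $18.85
Roth 401(k) contribution: $127.63
Legal plan premium: $181.21
Parking deduction: $279.11
Total deductions = $33.19 + $619.21 + $96.03 + $20.30 + $33.37 + $18.85 + $127.63 + $181.21 + $279.11 = $1,408.90
Net pay = $2,899.88 − $1,408.90 = $1,490.98

$1,490.98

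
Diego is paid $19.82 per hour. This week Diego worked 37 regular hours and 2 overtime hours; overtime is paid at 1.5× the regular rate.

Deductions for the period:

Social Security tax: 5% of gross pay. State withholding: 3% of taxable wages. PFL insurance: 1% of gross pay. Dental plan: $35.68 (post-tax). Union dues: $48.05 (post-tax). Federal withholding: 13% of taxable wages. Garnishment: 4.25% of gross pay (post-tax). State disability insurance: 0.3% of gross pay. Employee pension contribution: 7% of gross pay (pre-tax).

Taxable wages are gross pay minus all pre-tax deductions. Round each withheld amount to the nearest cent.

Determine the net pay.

$451.96

Regular pay: 37 × $19.82 = $733.34
Overtime pay: 2 × $19.82 × 1.5 = $59.46
Gross pay = $733.34 + $59.46 = $792.80
Employee pension contribution: $792.80 × 0.07 = $55.50
Taxable wages = $792.80 − $55.50 = $737.30
Federal withholding: $737.30 × 0.13 = $95.85
State withholding: $737.30 × 0.03 = $22.12
PFL insurance: $792.80 × 0.01 = $7.93
Social Security tax: $792.80 × 0.05 = $39.64
State disability insurance: $792.80 × 0.003 = $2.38
Union dues: $48.05
Dental plan: $35.68
Garnishment: $792.80 × 0.0425 = $33.69
Total deductions = $55.50 + $95.85 + $22.12 + $7.93 + $39.64 + $2.38 + $48.05 + $35.68 + $33.69 = $340.84
Net pay = $792.80 − $340.84 = $451.96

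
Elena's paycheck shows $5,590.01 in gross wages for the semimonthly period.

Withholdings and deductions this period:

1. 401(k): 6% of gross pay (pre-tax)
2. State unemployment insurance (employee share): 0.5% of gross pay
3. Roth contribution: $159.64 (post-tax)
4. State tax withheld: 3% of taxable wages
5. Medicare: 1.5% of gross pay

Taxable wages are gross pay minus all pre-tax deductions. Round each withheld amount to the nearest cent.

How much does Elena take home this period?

401(k): $5,590.01 × 0.06 = $335.40
Taxable wages = $5,590.01 − $335.40 = $5,254.61
State tax withheld: $5,254.61 × 0.03 = $157.64
State unemployment insurance (employee share): $5,590.01 × 0.005 = $27.95
Medicare: $5,590.01 × 0.015 = $83.85
Roth contribution: $159.64
Total deductions = $335.40 + $157.64 + $27.95 + $83.85 + $159.64 = $764.48
Net pay = $5,590.01 − $764.48 = $4,825.53

$4,825.53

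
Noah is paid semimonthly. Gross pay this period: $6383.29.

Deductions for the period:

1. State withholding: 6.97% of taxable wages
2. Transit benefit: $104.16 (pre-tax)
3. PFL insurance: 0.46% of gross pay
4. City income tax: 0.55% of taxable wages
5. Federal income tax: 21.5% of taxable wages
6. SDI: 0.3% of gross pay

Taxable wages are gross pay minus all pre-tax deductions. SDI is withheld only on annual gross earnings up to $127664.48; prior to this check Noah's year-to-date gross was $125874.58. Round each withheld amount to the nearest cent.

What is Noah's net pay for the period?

$4422.19

Transit benefit: $104.16
Taxable wages = $6383.29 − $104.16 = $6279.13
State withholding: $6279.13 × 0.0697 = $437.66
City income tax: $6279.13 × 0.0055 = $34.54
Federal income tax: $6279.13 × 0.215 = $1350.01
PFL insurance: $6383.29 × 0.0046 = $29.36
SDI: only $127664.48 − $125874.58 = $1789.90 of this check is subject → $1789.90 × 0.003 = $5.37
Total deductions = $104.16 + $437.66 + $34.54 + $1350.01 + $29.36 + $5.37 = $1961.10
Net pay = $6383.29 − $1961.10 = $4422.19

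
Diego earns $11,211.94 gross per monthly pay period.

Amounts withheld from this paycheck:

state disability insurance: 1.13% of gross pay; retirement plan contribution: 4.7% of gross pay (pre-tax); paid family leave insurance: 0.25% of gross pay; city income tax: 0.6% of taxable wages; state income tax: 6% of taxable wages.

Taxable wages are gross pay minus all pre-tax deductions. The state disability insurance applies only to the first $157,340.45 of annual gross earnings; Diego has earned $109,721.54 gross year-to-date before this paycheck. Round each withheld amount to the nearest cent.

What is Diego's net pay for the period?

$9,825.05

Retirement plan contribution: $11,211.94 × 0.047 = $526.96
Taxable wages = $11,211.94 − $526.96 = $10,684.98
City income tax: $10,684.98 × 0.006 = $64.11
State income tax: $10,684.98 × 0.06 = $641.10
Paid family leave insurance: $11,211.94 × 0.0025 = $28.03
State disability insurance: cap not yet reached, full $11,211.94 is subject → $11,211.94 × 0.0113 = $126.69
Total deductions = $526.96 + $64.11 + $641.10 + $28.03 + $126.69 = $1,386.89
Net pay = $11,211.94 − $1,386.89 = $9,825.05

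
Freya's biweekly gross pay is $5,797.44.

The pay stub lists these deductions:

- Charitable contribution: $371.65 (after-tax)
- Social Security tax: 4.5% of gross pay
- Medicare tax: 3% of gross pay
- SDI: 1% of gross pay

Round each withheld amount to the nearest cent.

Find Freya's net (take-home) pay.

Social Security tax: $5,797.44 × 0.045 = $260.88
Medicare tax: $5,797.44 × 0.03 = $173.92
SDI: $5,797.44 × 0.01 = $57.97
Charitable contribution: $371.65
Total deductions = $260.88 + $173.92 + $57.97 + $371.65 = $864.42
Net pay = $5,797.44 − $864.42 = $4,933.02

$4,933.02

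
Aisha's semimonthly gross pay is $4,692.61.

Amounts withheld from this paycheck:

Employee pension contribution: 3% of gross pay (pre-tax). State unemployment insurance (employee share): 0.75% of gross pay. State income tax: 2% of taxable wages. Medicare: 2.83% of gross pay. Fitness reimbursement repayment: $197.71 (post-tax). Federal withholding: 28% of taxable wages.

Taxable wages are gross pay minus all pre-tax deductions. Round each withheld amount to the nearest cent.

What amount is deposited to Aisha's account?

$2,820.58

Employee pension contribution: $4,692.61 × 0.03 = $140.78
Taxable wages = $4,692.61 − $140.78 = $4,551.83
Federal withholding: $4,551.83 × 0.28 = $1,274.51
State income tax: $4,551.83 × 0.02 = $91.04
Medicare: $4,692.61 × 0.0283 = $132.80
State unemployment insurance (employee share): $4,692.61 × 0.0075 = $35.19
Fitness reimbursement repayment: $197.71
Total deductions = $140.78 + $1,274.51 + $91.04 + $132.80 + $35.19 + $197.71 = $1,872.03
Net pay = $4,692.61 − $1,872.03 = $2,820.58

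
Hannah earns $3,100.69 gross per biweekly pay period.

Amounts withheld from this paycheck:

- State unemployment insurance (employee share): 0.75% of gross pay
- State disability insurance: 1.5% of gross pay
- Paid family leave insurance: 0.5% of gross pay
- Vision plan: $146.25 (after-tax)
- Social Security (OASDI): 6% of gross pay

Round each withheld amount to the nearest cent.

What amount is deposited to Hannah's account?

State disability insurance: $3,100.69 × 0.015 = $46.51
Paid family leave insurance: $3,100.69 × 0.005 = $15.50
Social Security (OASDI): $3,100.69 × 0.06 = $186.04
State unemployment insurance (employee share): $3,100.69 × 0.0075 = $23.26
Vision plan: $146.25
Total deductions = $46.51 + $15.50 + $186.04 + $23.26 + $146.25 = $417.56
Net pay = $3,100.69 − $417.56 = $2,683.13

$2,683.13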